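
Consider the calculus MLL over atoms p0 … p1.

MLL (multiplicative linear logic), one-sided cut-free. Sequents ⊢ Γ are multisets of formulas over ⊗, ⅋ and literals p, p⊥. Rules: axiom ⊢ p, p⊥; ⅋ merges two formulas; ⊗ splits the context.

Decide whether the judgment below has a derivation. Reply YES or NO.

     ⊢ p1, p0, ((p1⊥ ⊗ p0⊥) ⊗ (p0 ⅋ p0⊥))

Derivation trace:
[⊗]  ⊢ p1, p0, ((p1⊥ ⊗ p0⊥) ⊗ (p0 ⅋ p0⊥))
  [⊗]  ⊢ p1, p0, (p1⊥ ⊗ p0⊥)
    [Ax]  ⊢ p1, p1⊥
    [Ax]  ⊢ p0, p0⊥
  [⅋]  ⊢ (p0 ⅋ p0⊥)
    [Ax]  ⊢ p0, p0⊥

Result: YES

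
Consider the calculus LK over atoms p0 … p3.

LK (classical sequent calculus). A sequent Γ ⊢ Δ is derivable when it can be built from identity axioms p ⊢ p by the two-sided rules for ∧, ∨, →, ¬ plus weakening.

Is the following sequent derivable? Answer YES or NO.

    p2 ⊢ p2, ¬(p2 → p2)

Derivation trace:
[¬R] p2 ⊢ p2, ¬(p2 → p2)
  [→L] p2, (p2 → p2) ⊢ p2
    [Ax] p2 ⊢ p2
    [Ax] p2 ⊢ p2

Result: YES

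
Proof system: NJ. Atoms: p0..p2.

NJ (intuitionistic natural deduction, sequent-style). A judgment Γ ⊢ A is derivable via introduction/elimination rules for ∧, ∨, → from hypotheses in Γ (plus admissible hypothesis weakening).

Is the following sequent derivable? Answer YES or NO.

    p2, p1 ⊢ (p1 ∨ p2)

Proof tree:
[∨I₂] p2, p1 ⊢ (p1 ∨ p2)
  [Wk] p2, p1 ⊢ p2
    [Ax] p2 ⊢ p2

Result: YES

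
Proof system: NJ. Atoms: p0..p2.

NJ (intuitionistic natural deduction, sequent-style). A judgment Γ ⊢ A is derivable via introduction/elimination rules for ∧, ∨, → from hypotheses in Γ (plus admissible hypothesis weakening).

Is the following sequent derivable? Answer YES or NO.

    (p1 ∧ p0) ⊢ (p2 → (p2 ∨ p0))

Proof tree:
[→I] (p1 ∧ p0) ⊢ (p2 → (p2 ∨ p0))
  [∨I₁] p2, (p1 ∧ p0) ⊢ (p2 ∨ p0)
    [Wk] p2, (p1 ∧ p0) ⊢ p2
      [Ax] p2 ⊢ p2

Result: YES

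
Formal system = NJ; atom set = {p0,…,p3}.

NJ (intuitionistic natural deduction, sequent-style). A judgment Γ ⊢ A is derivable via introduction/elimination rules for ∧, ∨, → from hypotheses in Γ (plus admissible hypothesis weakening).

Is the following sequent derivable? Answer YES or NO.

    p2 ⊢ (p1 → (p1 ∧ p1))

Derivation trace:
[→I] p2 ⊢ (p1 → (p1 ∧ p1))
  [∧I] p1, p2 ⊢ (p1 ∧ p1)
    [Wk] p1, p2 ⊢ p1
      [Ax] p1 ⊢ p1
    [Ax] p1 ⊢ p1

Result: YES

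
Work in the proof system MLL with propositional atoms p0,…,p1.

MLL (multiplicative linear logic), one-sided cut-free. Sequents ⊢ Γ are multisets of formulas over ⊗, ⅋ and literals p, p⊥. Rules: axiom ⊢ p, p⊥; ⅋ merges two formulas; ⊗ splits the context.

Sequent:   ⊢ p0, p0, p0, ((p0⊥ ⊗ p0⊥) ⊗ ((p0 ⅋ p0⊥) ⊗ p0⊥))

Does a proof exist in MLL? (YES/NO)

Proof tree:
[⊗]  ⊢ p0, p0, p0, ((p0⊥ ⊗ p0⊥) ⊗ ((p0 ⅋ p0⊥) ⊗ p0⊥))
  [⊗]  ⊢ p0, p0, (p0⊥ ⊗ p0⊥)
    [Ax]  ⊢ p0, p0⊥
    [Ax]  ⊢ p0, p0⊥
  [⊗]  ⊢ p0, ((p0 ⅋ p0⊥) ⊗ p0⊥)
    [⅋]  ⊢ (p0 ⅋ p0⊥)
      [Ax]  ⊢ p0, p0⊥
    [Ax]  ⊢ p0, p0⊥

Result: YES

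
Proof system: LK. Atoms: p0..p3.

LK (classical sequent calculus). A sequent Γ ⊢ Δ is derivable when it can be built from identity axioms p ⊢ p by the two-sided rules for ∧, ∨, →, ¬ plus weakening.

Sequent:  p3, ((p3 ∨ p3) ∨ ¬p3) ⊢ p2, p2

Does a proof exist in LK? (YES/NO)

Search for a countermodel by truth-table:
  v=0000: Γ:[p3=F, ((p3 ∨ p3) ∨ ¬p3)=T] Δ:[p2=F, p2=F] refutes=False
  v=0001: Γ:[p3=T, ((p3 ∨ p3) ∨ ¬p3)=T] Δ:[p2=F, p2=F] refutes=True  ← countermodel

Result: NO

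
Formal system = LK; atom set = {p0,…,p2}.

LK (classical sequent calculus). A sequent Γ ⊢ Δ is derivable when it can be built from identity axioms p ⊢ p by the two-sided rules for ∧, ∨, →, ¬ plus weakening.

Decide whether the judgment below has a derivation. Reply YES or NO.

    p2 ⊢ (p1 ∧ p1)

Truth-table refutation:
  v=000: Γ:[p2=F] Δ:[(p1 ∧ p1)=F] refutes=False
  v=001: Γ:[p2=T] Δ:[(p1 ∧ p1)=F] refutes=True  ← countermodel

Result: NO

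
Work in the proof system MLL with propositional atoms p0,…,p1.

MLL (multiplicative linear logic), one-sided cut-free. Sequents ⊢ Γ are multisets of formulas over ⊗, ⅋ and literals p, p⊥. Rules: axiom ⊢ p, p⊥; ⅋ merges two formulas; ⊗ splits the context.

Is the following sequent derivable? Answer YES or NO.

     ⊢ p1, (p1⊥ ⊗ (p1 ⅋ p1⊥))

Derivation trace:
[⊗]  ⊢ p1, (p1⊥ ⊗ (p1 ⅋ p1⊥))
  [Ax]  ⊢ p1, p1⊥
  [⅋]  ⊢ (p1 ⅋ p1⊥)
    [Ax]  ⊢ p1, p1⊥

Result: YES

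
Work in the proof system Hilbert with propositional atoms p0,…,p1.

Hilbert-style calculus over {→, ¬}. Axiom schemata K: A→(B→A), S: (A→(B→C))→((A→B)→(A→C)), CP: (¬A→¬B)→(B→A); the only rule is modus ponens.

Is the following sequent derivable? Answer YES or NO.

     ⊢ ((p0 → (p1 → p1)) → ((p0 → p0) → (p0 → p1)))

Search for a countermodel by truth-table:
  v=00: Γ:[] Δ:[((p0 → (p1 → p1)) → ((p0 → p0) → (p0 → p1)))=T] refutes=False
  v=01: Γ:[] Δ:[((p0 → (p1 → p1)) → ((p0 → p0) → (p0 → p1)))=T] refutes=False
  v=10: Γ:[] Δ:[((p0 → (p1 → p1)) → ((p0 → p0) → (p0 → p1)))=F] refutes=True  ← countermodel

Result: NO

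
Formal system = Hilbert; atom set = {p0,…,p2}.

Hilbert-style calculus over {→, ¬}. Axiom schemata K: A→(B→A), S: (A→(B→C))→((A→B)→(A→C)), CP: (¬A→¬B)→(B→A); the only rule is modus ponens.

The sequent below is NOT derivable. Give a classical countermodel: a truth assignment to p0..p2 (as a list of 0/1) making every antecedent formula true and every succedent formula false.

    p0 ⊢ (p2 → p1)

Search for a countermodel by truth-table:
  v=000: Γ:[p0=F] Δ:[(p2 → p1)=T] refutes=False
  v=001: Γ:[p0=F] Δ:[(p2 → p1)=F] refutes=False
  v=010: Γ:[p0=F] Δ:[(p2 → p1)=T] refutes=False
  v=011: Γ:[p0=F] Δ:[(p2 → p1)=T] refutes=False
  v=100: Γ:[p0=T] Δ:[(p2 → p1)=T] refutes=False
  v=101: Γ:[p0=T] Δ:[(p2 → p1)=F] refutes=True  ← countermodel

Result: [1, 0, 1]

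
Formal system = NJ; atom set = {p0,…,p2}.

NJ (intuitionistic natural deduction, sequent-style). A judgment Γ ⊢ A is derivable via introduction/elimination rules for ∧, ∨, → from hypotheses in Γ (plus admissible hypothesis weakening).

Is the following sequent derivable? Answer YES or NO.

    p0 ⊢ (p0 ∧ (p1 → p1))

Proof tree:
[∧I] p0 ⊢ (p0 ∧ (p1 → p1))
  [Ax] p0 ⊢ p0
  [→I]  ⊢ (p1 → p1)
    [Ax] p1 ⊢ p1

Result: YES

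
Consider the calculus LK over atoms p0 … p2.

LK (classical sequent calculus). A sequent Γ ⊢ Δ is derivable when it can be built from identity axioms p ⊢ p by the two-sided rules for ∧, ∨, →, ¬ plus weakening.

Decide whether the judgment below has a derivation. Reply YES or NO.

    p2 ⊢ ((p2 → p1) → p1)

Derivation (root first):
[→R] p2 ⊢ ((p2 → p1) → p1)
  [→L] p2, (p2 → p1) ⊢ p1
    [Ax] p2 ⊢ p2
    [Ax] p1 ⊢ p1

Result: YES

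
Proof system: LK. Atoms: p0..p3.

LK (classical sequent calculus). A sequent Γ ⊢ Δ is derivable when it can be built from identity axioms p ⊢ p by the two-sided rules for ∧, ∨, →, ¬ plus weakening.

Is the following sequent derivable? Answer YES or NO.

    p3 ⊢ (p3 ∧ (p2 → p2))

Derivation trace:
[∧R] p3 ⊢ (p3 ∧ (p2 → p2))
  [Ax] p3 ⊢ p3
  [→R]  ⊢ (p2 → p2)
    [Ax] p2 ⊢ p2

Result: YES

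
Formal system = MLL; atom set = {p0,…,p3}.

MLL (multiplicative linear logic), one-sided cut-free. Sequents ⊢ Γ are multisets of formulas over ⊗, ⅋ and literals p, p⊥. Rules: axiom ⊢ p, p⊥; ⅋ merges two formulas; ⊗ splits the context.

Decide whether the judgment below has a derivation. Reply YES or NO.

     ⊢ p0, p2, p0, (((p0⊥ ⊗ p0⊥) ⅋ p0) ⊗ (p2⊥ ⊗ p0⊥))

Proof tree:
[⊗]  ⊢ p0, p2, p0, (((p0⊥ ⊗ p0⊥) ⅋ p0) ⊗ (p2⊥ ⊗ p0⊥))
  [⅋]  ⊢ p0, ((p0⊥ ⊗ p0⊥) ⅋ p0)
    [⊗]  ⊢ p0, p0, (p0⊥ ⊗ p0⊥)
      [Ax]  ⊢ p0, p0⊥
      [Ax]  ⊢ p0, p0⊥
  [⊗]  ⊢ p2, p0, (p2⊥ ⊗ p0⊥)
    [Ax]  ⊢ p2, p2⊥
    [Ax]  ⊢ p0, p0⊥

Result: YES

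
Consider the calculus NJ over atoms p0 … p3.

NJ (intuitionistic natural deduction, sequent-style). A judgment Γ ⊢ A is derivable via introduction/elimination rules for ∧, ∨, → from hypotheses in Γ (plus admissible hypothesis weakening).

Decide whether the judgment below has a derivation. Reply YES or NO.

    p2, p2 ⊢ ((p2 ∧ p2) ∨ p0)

Derivation trace:
[∨I₁] p2, p2 ⊢ ((p2 ∧ p2) ∨ p0)
  [Wk] p2, p2 ⊢ (p2 ∧ p2)
    [∧I] p2 ⊢ (p2 ∧ p2)
      [Ax] p2 ⊢ p2
      [Ax] p2 ⊢ p2

Result: YES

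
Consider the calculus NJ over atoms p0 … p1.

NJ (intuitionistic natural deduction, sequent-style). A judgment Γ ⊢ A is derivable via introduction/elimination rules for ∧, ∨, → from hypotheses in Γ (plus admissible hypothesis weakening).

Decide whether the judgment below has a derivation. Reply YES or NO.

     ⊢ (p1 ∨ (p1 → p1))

Derivation trace:
[∨I₂]  ⊢ (p1 ∨ (p1 → p1))
  [→I]  ⊢ (p1 → p1)
    [Ax] p1 ⊢ p1

Result: YES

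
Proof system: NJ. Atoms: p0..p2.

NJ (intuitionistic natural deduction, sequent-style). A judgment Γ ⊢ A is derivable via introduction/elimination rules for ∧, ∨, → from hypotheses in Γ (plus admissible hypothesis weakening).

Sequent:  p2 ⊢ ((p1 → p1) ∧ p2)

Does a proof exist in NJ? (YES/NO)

Derivation trace:
[∧I] p2 ⊢ ((p1 → p1) ∧ p2)
  [→I]  ⊢ (p1 → p1)
    [Ax] p1 ⊢ p1
  [Ax] p2 ⊢ p2

Result: YES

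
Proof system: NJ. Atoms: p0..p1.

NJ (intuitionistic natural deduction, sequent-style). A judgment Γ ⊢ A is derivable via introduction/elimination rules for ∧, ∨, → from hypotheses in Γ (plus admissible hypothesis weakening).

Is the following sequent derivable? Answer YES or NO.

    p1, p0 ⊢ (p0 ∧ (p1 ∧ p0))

Derivation (root first):
[∧I] p1, p0 ⊢ (p0 ∧ (p1 ∧ p0))
  [Ax] p0 ⊢ p0
  [∧I] p1, p0 ⊢ (p1 ∧ p0)
    [Ax] p1 ⊢ p1
    [Ax] p0 ⊢ p0

Result: YES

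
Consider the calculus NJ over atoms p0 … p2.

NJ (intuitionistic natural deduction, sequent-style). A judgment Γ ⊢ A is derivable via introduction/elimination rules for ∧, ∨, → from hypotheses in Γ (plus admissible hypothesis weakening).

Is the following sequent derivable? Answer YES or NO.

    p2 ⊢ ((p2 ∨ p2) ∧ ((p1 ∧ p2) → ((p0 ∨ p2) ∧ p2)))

Derivation (root first):
[∧I] p2 ⊢ ((p2 ∨ p2) ∧ ((p1 ∧ p2) → ((p0 ∨ p2) ∧ p2)))
  [∨I₂] p2 ⊢ (p2 ∨ p2)
    [Ax] p2 ⊢ p2
  [→I] p2 ⊢ ((p1 ∧ p2) → ((p0 ∨ p2) ∧ p2))
    [∧I] p2, (p1 ∧ p2) ⊢ ((p0 ∨ p2) ∧ p2)
      [∨I₂] p2 ⊢ (p0 ∨ p2)
        [Ax] p2 ⊢ p2
      [Wk] p2, (p1 ∧ p2) ⊢ p2
        [Ax] p2 ⊢ p2

Result: YES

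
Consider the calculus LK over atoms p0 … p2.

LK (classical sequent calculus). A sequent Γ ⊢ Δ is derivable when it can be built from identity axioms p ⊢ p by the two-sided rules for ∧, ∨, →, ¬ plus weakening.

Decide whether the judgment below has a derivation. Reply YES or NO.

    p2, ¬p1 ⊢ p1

Truth-table refutation:
  v=000: Γ:[p2=F, ¬p1=T] Δ:[p1=F] refutes=False
  v=001: Γ:[p2=T, ¬p1=T] Δ:[p1=F] refutes=True  ← countermodel

Result: NO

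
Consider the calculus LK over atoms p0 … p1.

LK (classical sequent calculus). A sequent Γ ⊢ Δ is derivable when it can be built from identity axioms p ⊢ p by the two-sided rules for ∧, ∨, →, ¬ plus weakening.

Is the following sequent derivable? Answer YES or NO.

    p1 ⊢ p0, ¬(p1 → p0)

Derivation trace:
[¬R] p1 ⊢ p0, ¬(p1 → p0)
  [→L] p1, (p1 → p0) ⊢ p0
    [Ax] p1 ⊢ p1
    [Ax] p0 ⊢ p0

Result: YES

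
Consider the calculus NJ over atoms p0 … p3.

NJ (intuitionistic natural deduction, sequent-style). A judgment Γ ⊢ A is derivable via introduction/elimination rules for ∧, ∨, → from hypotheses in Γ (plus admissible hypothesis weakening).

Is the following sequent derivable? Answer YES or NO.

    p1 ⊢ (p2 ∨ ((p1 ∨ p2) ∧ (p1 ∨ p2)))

Derivation (root first):
[∨I₂] p1 ⊢ (p2 ∨ ((p1 ∨ p2) ∧ (p1 ∨ p2)))
  [∧I] p1 ⊢ ((p1 ∨ p2) ∧ (p1 ∨ p2))
    [∨I₁] p1 ⊢ (p1 ∨ p2)
      [Ax] p1 ⊢ p1
    [∨I₁] p1 ⊢ (p1 ∨ p2)
      [Ax] p1 ⊢ p1

Result: YES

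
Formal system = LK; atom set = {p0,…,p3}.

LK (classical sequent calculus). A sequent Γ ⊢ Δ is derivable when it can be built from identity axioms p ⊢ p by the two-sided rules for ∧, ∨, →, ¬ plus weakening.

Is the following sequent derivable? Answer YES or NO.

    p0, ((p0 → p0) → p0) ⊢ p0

Proof tree:
[→L] p0, ((p0 → p0) → p0) ⊢ p0
  [→R] p0 ⊢ (p0 → p0)
    [WL] p0, p0 ⊢ p0
      [Ax] p0 ⊢ p0
  [WL] p0, p0 ⊢ p0
    [Ax] p0 ⊢ p0

Result: YES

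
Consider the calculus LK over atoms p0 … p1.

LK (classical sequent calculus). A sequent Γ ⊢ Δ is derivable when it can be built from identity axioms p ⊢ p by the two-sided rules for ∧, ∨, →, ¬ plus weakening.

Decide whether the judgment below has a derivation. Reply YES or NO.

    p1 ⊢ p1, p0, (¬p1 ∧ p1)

Derivation trace:
[∧R] p1 ⊢ p1, p0, (¬p1 ∧ p1)
  [¬R]  ⊢ p1, p0, ¬p1
    [WR] p1 ⊢ p1, p0
      [Ax] p1 ⊢ p1
  [Ax] p1 ⊢ p1

Result: YES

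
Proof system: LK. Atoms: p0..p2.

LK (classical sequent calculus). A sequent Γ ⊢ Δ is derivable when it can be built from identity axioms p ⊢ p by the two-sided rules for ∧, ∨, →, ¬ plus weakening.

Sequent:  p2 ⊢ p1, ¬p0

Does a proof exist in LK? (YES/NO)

Enumerate valuations to refute Γ ⊢ Δ:
  v=000: Γ:[p2=F] Δ:[p1=F, ¬p0=T] refutes=False
  v=001: Γ:[p2=T] Δ:[p1=F, ¬p0=T] refutes=False
  v=010: Γ:[p2=F] Δ:[p1=T, ¬p0=T] refutes=False
  v=011: Γ:[p2=T] Δ:[p1=T, ¬p0=T] refutes=False
  v=100: Γ:[p2=F] Δ:[p1=F, ¬p0=F] refutes=False
  v=101: Γ:[p2=T] Δ:[p1=F, ¬p0=F] refutes=True  ← countermodel

Result: NO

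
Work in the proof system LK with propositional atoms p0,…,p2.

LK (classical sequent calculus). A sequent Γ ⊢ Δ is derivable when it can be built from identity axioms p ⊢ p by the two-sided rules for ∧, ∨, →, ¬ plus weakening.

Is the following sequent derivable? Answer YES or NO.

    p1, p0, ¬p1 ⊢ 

Derivation trace:
[¬L] p1, p0, ¬p1 ⊢ 
  [WL] p1, p0 ⊢ p1
    [Ax] p1 ⊢ p1

Result: YES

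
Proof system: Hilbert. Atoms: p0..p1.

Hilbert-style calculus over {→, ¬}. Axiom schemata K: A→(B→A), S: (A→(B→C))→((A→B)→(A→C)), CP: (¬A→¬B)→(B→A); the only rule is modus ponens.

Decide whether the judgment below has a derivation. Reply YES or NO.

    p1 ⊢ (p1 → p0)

Truth-table refutation:
  v=00: Γ:[p1=F] Δ:[(p1 → p0)=T] refutes=False
  v=01: Γ:[p1=T] Δ:[(p1 → p0)=F] refutes=True  ← countermodel

Result: NO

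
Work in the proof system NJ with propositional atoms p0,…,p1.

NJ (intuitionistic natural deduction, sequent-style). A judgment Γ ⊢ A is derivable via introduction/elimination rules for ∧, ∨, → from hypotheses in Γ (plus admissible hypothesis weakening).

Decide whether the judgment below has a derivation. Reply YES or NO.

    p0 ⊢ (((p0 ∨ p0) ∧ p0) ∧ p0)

Proof tree:
[∧I] p0 ⊢ (((p0 ∨ p0) ∧ p0) ∧ p0)
  [∧I] p0 ⊢ ((p0 ∨ p0) ∧ p0)
    [∨I₁] p0 ⊢ (p0 ∨ p0)
      [Ax] p0 ⊢ p0
    [Ax] p0 ⊢ p0
  [Ax] p0 ⊢ p0

Result: YES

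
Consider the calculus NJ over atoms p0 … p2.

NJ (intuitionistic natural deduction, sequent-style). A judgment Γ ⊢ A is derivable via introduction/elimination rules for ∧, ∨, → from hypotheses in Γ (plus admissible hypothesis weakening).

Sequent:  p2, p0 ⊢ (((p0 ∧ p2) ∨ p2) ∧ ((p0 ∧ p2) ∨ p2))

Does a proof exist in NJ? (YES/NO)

Proof tree:
[∧I] p2, p0 ⊢ (((p0 ∧ p2) ∨ p2) ∧ ((p0 ∧ p2) ∨ p2))
  [∨I₁] p2, p0 ⊢ ((p0 ∧ p2) ∨ p2)
    [∧I] p2, p0 ⊢ (p0 ∧ p2)
      [Ax] p0 ⊢ p0
      [Ax] p2 ⊢ p2
  [∨I₁] p2, p0 ⊢ ((p0 ∧ p2) ∨ p2)
    [∧I] p2, p0 ⊢ (p0 ∧ p2)
      [Ax] p0 ⊢ p0
      [Ax] p2 ⊢ p2

Result: YES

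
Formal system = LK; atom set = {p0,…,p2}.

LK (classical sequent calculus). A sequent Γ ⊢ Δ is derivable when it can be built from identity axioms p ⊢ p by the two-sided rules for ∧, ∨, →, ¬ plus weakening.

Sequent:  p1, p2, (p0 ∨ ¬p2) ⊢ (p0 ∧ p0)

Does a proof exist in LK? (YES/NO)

Proof tree:
[∨L] p1, p2, (p0 ∨ ¬p2) ⊢ (p0 ∧ p0)
  [∧R] p1, p2, p0 ⊢ (p0 ∧ p0)
    [WL] p0, p2 ⊢ p0
      [Ax] p0 ⊢ p0
    [WL] p0, p2, p1 ⊢ p0
      [WL] p0, p2 ⊢ p0
        [Ax] p0 ⊢ p0
  [¬L] p2, ¬p2 ⊢ 
    [Ax] p2 ⊢ p2

Result: YES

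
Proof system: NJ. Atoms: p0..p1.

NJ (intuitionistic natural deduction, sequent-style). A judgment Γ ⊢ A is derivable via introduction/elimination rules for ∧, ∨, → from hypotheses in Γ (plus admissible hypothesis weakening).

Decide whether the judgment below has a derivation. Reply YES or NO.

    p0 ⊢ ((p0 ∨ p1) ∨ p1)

Proof tree:
[∨I₁] p0 ⊢ ((p0 ∨ p1) ∨ p1)
  [∨I₁] p0 ⊢ (p0 ∨ p1)
    [Ax] p0 ⊢ p0

Result: YES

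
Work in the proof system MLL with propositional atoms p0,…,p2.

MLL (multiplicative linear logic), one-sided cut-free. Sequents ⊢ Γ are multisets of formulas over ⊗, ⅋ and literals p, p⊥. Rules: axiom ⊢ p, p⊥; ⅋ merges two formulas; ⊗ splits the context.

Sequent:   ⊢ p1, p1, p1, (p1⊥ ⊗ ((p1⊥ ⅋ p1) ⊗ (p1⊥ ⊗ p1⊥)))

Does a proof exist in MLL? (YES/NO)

Derivation (root first):
[⊗]  ⊢ p1, p1, p1, (p1⊥ ⊗ ((p1⊥ ⅋ p1) ⊗ (p1⊥ ⊗ p1⊥)))
  [Ax]  ⊢ p1, p1⊥
  [⊗]  ⊢ p1, p1, ((p1⊥ ⅋ p1) ⊗ (p1⊥ ⊗ p1⊥))
    [⅋]  ⊢ (p1⊥ ⅋ p1)
      [Ax]  ⊢ p1, p1⊥
    [⊗]  ⊢ p1, p1, (p1⊥ ⊗ p1⊥)
      [Ax]  ⊢ p1, p1⊥
      [Ax]  ⊢ p1, p1⊥

Result: YES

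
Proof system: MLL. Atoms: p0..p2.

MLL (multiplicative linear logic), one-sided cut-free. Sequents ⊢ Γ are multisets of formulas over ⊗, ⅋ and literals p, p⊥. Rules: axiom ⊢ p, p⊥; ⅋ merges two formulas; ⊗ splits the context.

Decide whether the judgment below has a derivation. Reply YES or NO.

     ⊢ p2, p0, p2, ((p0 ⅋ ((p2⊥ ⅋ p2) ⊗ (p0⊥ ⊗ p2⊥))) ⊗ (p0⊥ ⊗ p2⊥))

Derivation trace:
[⊗]  ⊢ p2, p0, p2, ((p0 ⅋ ((p2⊥ ⅋ p2) ⊗ (p0⊥ ⊗ p2⊥))) ⊗ (p0⊥ ⊗ p2⊥))
  [⅋]  ⊢ p2, (p0 ⅋ ((p2⊥ ⅋ p2) ⊗ (p0⊥ ⊗ p2⊥)))
    [⊗]  ⊢ p0, p2, ((p2⊥ ⅋ p2) ⊗ (p0⊥ ⊗ p2⊥))
      [⅋]  ⊢ (p2⊥ ⅋ p2)
        [Ax]  ⊢ p2, p2⊥
      [⊗]  ⊢ p0, p2, (p0⊥ ⊗ p2⊥)
        [Ax]  ⊢ p0, p0⊥
        [Ax]  ⊢ p2, p2⊥
  [⊗]  ⊢ p0, p2, (p0⊥ ⊗ p2⊥)
    [Ax]  ⊢ p0, p0⊥
    [Ax]  ⊢ p2, p2⊥

Result: YES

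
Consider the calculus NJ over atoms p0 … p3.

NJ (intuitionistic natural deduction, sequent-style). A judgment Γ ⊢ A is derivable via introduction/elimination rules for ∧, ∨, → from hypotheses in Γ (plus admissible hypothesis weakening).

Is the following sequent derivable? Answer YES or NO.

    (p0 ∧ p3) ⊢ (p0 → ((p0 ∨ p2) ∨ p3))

Derivation (root first):
[→I] (p0 ∧ p3) ⊢ (p0 → ((p0 ∨ p2) ∨ p3))
  [∨I₁] p0, (p0 ∧ p3) ⊢ ((p0 ∨ p2) ∨ p3)
    [Wk] p0, (p0 ∧ p3) ⊢ (p0 ∨ p2)
      [∨I₁] p0 ⊢ (p0 ∨ p2)
        [Ax] p0 ⊢ p0

Result: YES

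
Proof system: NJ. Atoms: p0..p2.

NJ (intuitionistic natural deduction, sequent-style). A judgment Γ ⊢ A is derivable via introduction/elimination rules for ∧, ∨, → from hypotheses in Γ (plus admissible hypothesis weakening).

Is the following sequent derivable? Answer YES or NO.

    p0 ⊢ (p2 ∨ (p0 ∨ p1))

Proof tree:
[∨I₂] p0 ⊢ (p2 ∨ (p0 ∨ p1))
  [∨I₁] p0 ⊢ (p0 ∨ p1)
    [Ax] p0 ⊢ p0

Result: YES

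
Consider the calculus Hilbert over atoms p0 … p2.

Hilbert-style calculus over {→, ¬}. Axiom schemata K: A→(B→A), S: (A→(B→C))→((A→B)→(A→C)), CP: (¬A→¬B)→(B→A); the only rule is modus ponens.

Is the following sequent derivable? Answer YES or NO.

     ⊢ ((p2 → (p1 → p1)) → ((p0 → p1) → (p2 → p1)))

Search for a countermodel by truth-table:
  v=000: Γ:[] Δ:[((p2 → (p1 → p1)) → ((p0 → p1) → (p2 → p1)))=T] refutes=False
  v=001: Γ:[] Δ:[((p2 → (p1 → p1)) → ((p0 → p1) → (p2 → p1)))=F] refutes=True  ← countermodel

Result: NO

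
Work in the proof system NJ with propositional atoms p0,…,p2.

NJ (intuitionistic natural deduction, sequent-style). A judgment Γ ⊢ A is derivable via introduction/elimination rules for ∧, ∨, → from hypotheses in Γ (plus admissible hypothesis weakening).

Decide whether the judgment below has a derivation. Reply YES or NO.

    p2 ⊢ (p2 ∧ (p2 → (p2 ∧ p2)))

Derivation trace:
[∧I] p2 ⊢ (p2 ∧ (p2 → (p2 ∧ p2)))
  [Ax] p2 ⊢ p2
  [→I]  ⊢ (p2 → (p2 ∧ p2))
    [∧I] p2 ⊢ (p2 ∧ p2)
      [Ax] p2 ⊢ p2
      [Ax] p2 ⊢ p2

Result: YES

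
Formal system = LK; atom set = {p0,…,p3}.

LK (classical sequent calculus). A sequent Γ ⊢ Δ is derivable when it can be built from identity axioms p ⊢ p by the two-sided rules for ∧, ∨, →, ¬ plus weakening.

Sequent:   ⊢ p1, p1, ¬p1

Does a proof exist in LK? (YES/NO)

Derivation (root first):
[¬R]  ⊢ p1, p1, ¬p1
  [WR] p1 ⊢ p1, p1
    [Ax] p1 ⊢ p1

Result: YES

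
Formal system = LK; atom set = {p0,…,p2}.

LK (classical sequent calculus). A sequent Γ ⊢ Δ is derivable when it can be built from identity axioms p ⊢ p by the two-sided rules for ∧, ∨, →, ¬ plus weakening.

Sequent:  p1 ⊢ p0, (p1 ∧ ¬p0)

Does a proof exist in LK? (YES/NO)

Derivation trace:
[∧R] p1 ⊢ p0, (p1 ∧ ¬p0)
  [Ax] p1 ⊢ p1
  [¬R]  ⊢ p0, ¬p0
    [Ax] p0 ⊢ p0

Result: YES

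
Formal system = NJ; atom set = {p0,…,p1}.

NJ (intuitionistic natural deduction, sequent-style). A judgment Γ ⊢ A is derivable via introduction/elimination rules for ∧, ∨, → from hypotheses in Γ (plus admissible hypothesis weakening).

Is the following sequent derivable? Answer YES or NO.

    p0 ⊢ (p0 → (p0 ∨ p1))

Proof tree:
[Wk] p0 ⊢ (p0 → (p0 ∨ p1))
  [→I]  ⊢ (p0 → (p0 ∨ p1))
    [∨I₁] p0 ⊢ (p0 ∨ p1)
      [Ax] p0 ⊢ p0

Result: YES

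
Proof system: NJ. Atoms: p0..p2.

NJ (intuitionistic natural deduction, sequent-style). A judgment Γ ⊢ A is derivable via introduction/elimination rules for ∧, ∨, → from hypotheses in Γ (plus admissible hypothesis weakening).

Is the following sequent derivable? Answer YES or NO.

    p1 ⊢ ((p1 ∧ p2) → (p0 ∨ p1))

Derivation trace:
[→I] p1 ⊢ ((p1 ∧ p2) → (p0 ∨ p1))
  [∨I₂] p1, (p1 ∧ p2) ⊢ (p0 ∨ p1)
    [Wk] p1, (p1 ∧ p2) ⊢ p1
      [Ax] p1 ⊢ p1

Result: YES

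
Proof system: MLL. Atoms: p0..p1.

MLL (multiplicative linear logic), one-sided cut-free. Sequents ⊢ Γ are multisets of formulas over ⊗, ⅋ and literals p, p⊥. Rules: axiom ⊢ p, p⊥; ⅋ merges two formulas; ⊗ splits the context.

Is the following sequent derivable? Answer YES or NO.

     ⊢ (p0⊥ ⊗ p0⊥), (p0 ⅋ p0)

Derivation trace:
[⅋]  ⊢ (p0⊥ ⊗ p0⊥), (p0 ⅋ p0)
  [⊗]  ⊢ p0, p0, (p0⊥ ⊗ p0⊥)
    [Ax]  ⊢ p0, p0⊥
    [Ax]  ⊢ p0, p0⊥

Result: YES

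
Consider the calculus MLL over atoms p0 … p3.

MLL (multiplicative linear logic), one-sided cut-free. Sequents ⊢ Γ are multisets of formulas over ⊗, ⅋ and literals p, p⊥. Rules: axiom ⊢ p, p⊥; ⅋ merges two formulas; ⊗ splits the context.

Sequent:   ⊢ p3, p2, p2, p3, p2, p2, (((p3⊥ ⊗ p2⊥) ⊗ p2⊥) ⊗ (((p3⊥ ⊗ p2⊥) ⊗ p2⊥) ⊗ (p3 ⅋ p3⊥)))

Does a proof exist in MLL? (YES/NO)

Proof tree:
[⊗]  ⊢ p3, p2, p2, p3, p2, p2, (((p3⊥ ⊗ p2⊥) ⊗ p2⊥) ⊗ (((p3⊥ ⊗ p2⊥) ⊗ p2⊥) ⊗ (p3 ⅋ p3⊥)))
  [⊗]  ⊢ p3, p2, p2, ((p3⊥ ⊗ p2⊥) ⊗ p2⊥)
    [⊗]  ⊢ p3, p2, (p3⊥ ⊗ p2⊥)
      [Ax]  ⊢ p3, p3⊥
      [Ax]  ⊢ p2, p2⊥
    [Ax]  ⊢ p2, p2⊥
  [⊗]  ⊢ p3, p2, p2, (((p3⊥ ⊗ p2⊥) ⊗ p2⊥) ⊗ (p3 ⅋ p3⊥))
    [⊗]  ⊢ p3, p2, p2, ((p3⊥ ⊗ p2⊥) ⊗ p2⊥)
      [⊗]  ⊢ p3, p2, (p3⊥ ⊗ p2⊥)
        [Ax]  ⊢ p3, p3⊥
        [Ax]  ⊢ p2, p2⊥
      [Ax]  ⊢ p2, p2⊥
    [⅋]  ⊢ (p3 ⅋ p3⊥)
      [Ax]  ⊢ p3, p3⊥

Result: YES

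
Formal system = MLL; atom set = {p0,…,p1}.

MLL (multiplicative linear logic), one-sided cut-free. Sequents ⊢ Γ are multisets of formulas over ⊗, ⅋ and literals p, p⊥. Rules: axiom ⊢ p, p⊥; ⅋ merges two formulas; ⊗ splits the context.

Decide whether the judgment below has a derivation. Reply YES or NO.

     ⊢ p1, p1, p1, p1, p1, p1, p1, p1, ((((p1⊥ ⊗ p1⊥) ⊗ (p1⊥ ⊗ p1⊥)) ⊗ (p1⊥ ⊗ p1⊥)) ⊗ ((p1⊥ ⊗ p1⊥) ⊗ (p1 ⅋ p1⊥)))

Proof tree:
[⊗]  ⊢ p1, p1, p1, p1, p1, p1, p1, p1, ((((p1⊥ ⊗ p1⊥) ⊗ (p1⊥ ⊗ p1⊥)) ⊗ (p1⊥ ⊗ p1⊥)) ⊗ ((p1⊥ ⊗ p1⊥) ⊗ (p1 ⅋ p1⊥)))
  [⊗]  ⊢ p1, p1, p1, p1, p1, p1, (((p1⊥ ⊗ p1⊥) ⊗ (p1⊥ ⊗ p1⊥)) ⊗ (p1⊥ ⊗ p1⊥))
    [⊗]  ⊢ p1, p1, p1, p1, ((p1⊥ ⊗ p1⊥) ⊗ (p1⊥ ⊗ p1⊥))
      [⊗]  ⊢ p1, p1, (p1⊥ ⊗ p1⊥)
        [Ax]  ⊢ p1, p1⊥
        [Ax]  ⊢ p1, p1⊥
      [⊗]  ⊢ p1, p1, (p1⊥ ⊗ p1⊥)
        [Ax]  ⊢ p1, p1⊥
        [Ax]  ⊢ p1, p1⊥
    [⊗]  ⊢ p1, p1, (p1⊥ ⊗ p1⊥)
      [Ax]  ⊢ p1, p1⊥
      [Ax]  ⊢ p1, p1⊥
  [⊗]  ⊢ p1, p1, ((p1⊥ ⊗ p1⊥) ⊗ (p1 ⅋ p1⊥))
    [⊗]  ⊢ p1, p1, (p1⊥ ⊗ p1⊥)
      [Ax]  ⊢ p1, p1⊥
      [Ax]  ⊢ p1, p1⊥
    [⅋]  ⊢ (p1 ⅋ p1⊥)
      [Ax]  ⊢ p1, p1⊥

Result: YES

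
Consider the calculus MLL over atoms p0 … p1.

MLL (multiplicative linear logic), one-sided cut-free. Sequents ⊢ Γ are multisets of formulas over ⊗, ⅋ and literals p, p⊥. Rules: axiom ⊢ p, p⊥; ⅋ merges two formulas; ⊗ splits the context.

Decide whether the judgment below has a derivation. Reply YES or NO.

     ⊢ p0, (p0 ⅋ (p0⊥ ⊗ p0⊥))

Proof tree:
[⅋]  ⊢ p0, (p0 ⅋ (p0⊥ ⊗ p0⊥))
  [⊗]  ⊢ p0, p0, (p0⊥ ⊗ p0⊥)
    [Ax]  ⊢ p0, p0⊥
    [Ax]  ⊢ p0, p0⊥

Result: YES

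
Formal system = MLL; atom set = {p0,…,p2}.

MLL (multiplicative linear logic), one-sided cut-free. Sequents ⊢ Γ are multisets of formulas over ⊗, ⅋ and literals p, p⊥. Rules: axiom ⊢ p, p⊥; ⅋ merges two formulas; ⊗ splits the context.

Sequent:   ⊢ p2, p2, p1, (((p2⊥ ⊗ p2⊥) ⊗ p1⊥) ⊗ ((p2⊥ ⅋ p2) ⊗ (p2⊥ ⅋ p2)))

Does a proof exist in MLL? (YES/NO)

Derivation (root first):
[⊗]  ⊢ p2, p2, p1, (((p2⊥ ⊗ p2⊥) ⊗ p1⊥) ⊗ ((p2⊥ ⅋ p2) ⊗ (p2⊥ ⅋ p2)))
  [⊗]  ⊢ p2, p2, p1, ((p2⊥ ⊗ p2⊥) ⊗ p1⊥)
    [⊗]  ⊢ p2, p2, (p2⊥ ⊗ p2⊥)
      [Ax]  ⊢ p2, p2⊥
      [Ax]  ⊢ p2, p2⊥
    [Ax]  ⊢ p1, p1⊥
  [⊗]  ⊢ ((p2⊥ ⅋ p2) ⊗ (p2⊥ ⅋ p2))
    [⅋]  ⊢ (p2⊥ ⅋ p2)
      [Ax]  ⊢ p2, p2⊥
    [⅋]  ⊢ (p2⊥ ⅋ p2)
      [Ax]  ⊢ p2, p2⊥

Result: YES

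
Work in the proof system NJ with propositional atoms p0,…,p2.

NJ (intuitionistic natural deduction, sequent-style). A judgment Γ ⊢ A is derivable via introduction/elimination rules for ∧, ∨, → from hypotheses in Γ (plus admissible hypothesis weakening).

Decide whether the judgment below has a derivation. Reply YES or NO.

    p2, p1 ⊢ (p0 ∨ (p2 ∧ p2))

Derivation (root first):
[∨I₂] p2, p1 ⊢ (p0 ∨ (p2 ∧ p2))
  [Wk] p2, p1 ⊢ (p2 ∧ p2)
    [∧I] p2 ⊢ (p2 ∧ p2)
      [Ax] p2 ⊢ p2
      [Ax] p2 ⊢ p2

Result: YES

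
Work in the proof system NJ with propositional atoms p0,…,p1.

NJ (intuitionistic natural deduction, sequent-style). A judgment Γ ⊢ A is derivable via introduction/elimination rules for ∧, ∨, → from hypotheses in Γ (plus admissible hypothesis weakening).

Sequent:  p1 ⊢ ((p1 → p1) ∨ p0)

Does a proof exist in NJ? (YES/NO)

Derivation (root first):
[Wk] p1 ⊢ ((p1 → p1) ∨ p0)
  [∨I₁]  ⊢ ((p1 → p1) ∨ p0)
    [→I]  ⊢ (p1 → p1)
      [Ax] p1 ⊢ p1

Result: YES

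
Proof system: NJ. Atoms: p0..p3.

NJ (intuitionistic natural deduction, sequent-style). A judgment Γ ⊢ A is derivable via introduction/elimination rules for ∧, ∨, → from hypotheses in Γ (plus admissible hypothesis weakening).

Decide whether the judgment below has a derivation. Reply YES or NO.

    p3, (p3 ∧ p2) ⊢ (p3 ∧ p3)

Proof tree:
[Wk] p3, (p3 ∧ p2) ⊢ (p3 ∧ p3)
  [∧I] p3 ⊢ (p3 ∧ p3)
    [Ax] p3 ⊢ p3
    [Ax] p3 ⊢ p3

Result: YES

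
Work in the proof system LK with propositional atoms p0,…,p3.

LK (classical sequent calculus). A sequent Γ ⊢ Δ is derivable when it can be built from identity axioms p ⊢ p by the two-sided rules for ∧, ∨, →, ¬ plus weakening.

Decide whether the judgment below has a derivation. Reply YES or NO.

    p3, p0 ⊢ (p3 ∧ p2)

Search for a countermodel by truth-table:
  v=0000: Γ:[p3=F, p0=F] Δ:[(p3 ∧ p2)=F] refutes=False
  v=0001: Γ:[p3=T, p0=F] Δ:[(p3 ∧ p2)=F] refutes=False
  v=0010: Γ:[p3=F, p0=F] Δ:[(p3 ∧ p2)=F] refutes=False
  v=0011: Γ:[p3=T, p0=F] Δ:[(p3 ∧ p2)=T] refutes=False
  v=0100: Γ:[p3=F, p0=F] Δ:[(p3 ∧ p2)=F] refutes=False
  v=0101: Γ:[p3=T, p0=F] Δ:[(p3 ∧ p2)=F] refutes=False
  v=0110: Γ:[p3=F, p0=F] Δ:[(p3 ∧ p2)=F] refutes=False
  v=0111: Γ:[p3=T, p0=F] Δ:[(p3 ∧ p2)=T] refutes=False
  v=1000: Γ:[p3=F, p0=T] Δ:[(p3 ∧ p2)=F] refutes=False
  v=1001: Γ:[p3=T, p0=T] Δ:[(p3 ∧ p2)=F] refutes=True  ← countermodel

Result: NO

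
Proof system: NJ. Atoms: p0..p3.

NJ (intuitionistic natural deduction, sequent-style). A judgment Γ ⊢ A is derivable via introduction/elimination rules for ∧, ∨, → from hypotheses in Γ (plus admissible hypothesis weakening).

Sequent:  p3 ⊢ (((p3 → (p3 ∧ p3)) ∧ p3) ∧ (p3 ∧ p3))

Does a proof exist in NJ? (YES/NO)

Derivation trace:
[∧I] p3 ⊢ (((p3 → (p3 ∧ p3)) ∧ p3) ∧ (p3 ∧ p3))
  [∧I] p3 ⊢ ((p3 → (p3 ∧ p3)) ∧ p3)
    [→I]  ⊢ (p3 → (p3 ∧ p3))
      [∧I] p3 ⊢ (p3 ∧ p3)
        [Ax] p3 ⊢ p3
        [Ax] p3 ⊢ p3
    [Ax] p3 ⊢ p3
  [∧I] p3 ⊢ (p3 ∧ p3)
    [Ax] p3 ⊢ p3
    [Ax] p3 ⊢ p3

Result: YES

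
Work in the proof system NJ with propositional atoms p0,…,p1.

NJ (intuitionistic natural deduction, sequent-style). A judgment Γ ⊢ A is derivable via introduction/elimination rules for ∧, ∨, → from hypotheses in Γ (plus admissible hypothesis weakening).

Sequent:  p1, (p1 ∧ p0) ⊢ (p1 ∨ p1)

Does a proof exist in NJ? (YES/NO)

Proof tree:
[Wk] p1, (p1 ∧ p0) ⊢ (p1 ∨ p1)
  [∨I₁] p1 ⊢ (p1 ∨ p1)
    [Ax] p1 ⊢ p1

Result: YES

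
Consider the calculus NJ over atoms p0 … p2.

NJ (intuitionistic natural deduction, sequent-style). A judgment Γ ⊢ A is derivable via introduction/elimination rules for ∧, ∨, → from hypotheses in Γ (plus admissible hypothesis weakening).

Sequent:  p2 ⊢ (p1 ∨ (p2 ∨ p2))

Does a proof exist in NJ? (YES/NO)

Derivation trace:
[∨I₂] p2 ⊢ (p1 ∨ (p2 ∨ p2))
  [∨I₂] p2 ⊢ (p2 ∨ p2)
    [Ax] p2 ⊢ p2

Result: YES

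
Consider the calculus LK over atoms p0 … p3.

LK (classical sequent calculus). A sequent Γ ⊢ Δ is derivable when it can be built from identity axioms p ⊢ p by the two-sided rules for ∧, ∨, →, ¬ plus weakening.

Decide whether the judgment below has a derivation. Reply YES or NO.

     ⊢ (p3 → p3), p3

Derivation trace:
[WR]  ⊢ (p3 → p3), p3
  [→R]  ⊢ (p3 → p3)
    [Ax] p3 ⊢ p3

Result: YES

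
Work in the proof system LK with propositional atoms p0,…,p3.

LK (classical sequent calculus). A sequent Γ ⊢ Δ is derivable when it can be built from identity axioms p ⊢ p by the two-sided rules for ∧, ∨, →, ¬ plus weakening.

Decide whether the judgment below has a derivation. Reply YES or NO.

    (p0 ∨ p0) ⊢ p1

Enumerate valuations to refute Γ ⊢ Δ:
  v=0000: Γ:[(p0 ∨ p0)=F] Δ:[p1=F] refutes=False
  v=0001: Γ:[(p0 ∨ p0)=F] Δ:[p1=F] refutes=False
  v=0010: Γ:[(p0 ∨ p0)=F] Δ:[p1=F] refutes=False
  v=0011: Γ:[(p0 ∨ p0)=F] Δ:[p1=F] refutes=False
  v=0100: Γ:[(p0 ∨ p0)=F] Δ:[p1=T] refutes=False
  v=0101: Γ:[(p0 ∨ p0)=F] Δ:[p1=T] refutes=False
  v=0110: Γ:[(p0 ∨ p0)=F] Δ:[p1=T] refutes=False
  v=0111: Γ:[(p0 ∨ p0)=F] Δ:[p1=T] refutes=False
  v=1000: Γ:[(p0 ∨ p0)=T] Δ:[p1=F] refutes=True  ← countermodel

Result: NO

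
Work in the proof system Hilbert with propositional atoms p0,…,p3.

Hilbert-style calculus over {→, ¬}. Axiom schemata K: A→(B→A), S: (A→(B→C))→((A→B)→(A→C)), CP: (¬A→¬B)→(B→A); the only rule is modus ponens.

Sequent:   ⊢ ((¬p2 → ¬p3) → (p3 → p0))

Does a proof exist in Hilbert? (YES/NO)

Enumerate valuations to refute Γ ⊢ Δ:
  v=0000: Γ:[] Δ:[((¬p2 → ¬p3) → (p3 → p0))=T] refutes=False
  v=0001: Γ:[] Δ:[((¬p2 → ¬p3) → (p3 → p0))=T] refutes=False
  v=0010: Γ:[] Δ:[((¬p2 → ¬p3) → (p3 → p0))=T] refutes=False
  v=0011: Γ:[] Δ:[((¬p2 → ¬p3) → (p3 → p0))=F] refutes=True  ← countermodel

Result: NO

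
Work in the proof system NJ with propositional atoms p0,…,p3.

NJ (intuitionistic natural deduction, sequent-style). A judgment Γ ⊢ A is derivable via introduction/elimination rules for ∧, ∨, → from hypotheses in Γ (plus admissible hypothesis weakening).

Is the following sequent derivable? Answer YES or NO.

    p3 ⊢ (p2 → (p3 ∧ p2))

Proof tree:
[→I] p3 ⊢ (p2 → (p3 ∧ p2))
  [∧I] p2, p3 ⊢ (p3 ∧ p2)
    [Ax] p3 ⊢ p3
    [Ax] p2 ⊢ p2

Result: YES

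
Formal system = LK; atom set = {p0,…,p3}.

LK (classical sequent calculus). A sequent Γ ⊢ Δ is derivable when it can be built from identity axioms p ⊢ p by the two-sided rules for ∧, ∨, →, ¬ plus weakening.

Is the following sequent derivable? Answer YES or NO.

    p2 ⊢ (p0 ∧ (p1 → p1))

Truth-table refutation:
  v=0000: Γ:[p2=F] Δ:[(p0 ∧ (p1 → p1))=F] refutes=False
  v=0001: Γ:[p2=F] Δ:[(p0 ∧ (p1 → p1))=F] refutes=False
  v=0010: Γ:[p2=T] Δ:[(p0 ∧ (p1 → p1))=F] refutes=True  ← countermodel

Result: NO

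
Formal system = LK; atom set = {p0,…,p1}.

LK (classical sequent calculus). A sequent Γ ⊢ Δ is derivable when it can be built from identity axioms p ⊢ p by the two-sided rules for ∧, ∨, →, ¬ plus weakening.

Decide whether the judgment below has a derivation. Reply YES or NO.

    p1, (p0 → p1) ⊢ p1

Proof tree:
[→L] p1, (p0 → p1) ⊢ p1
  [WR] p1 ⊢ p1, p0
    [Ax] p1 ⊢ p1
  [Ax] p1 ⊢ p1

Result: YES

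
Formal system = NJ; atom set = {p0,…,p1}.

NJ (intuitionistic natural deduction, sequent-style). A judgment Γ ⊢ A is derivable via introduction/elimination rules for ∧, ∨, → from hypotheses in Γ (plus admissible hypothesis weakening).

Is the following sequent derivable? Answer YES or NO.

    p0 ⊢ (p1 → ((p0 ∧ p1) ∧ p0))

Derivation (root first):
[→I] p0 ⊢ (p1 → ((p0 ∧ p1) ∧ p0))
  [∧I] p1, p0 ⊢ ((p0 ∧ p1) ∧ p0)
    [∧I] p1, p0 ⊢ (p0 ∧ p1)
      [Ax] p0 ⊢ p0
      [Ax] p1 ⊢ p1
    [Ax] p0 ⊢ p0

Result: YES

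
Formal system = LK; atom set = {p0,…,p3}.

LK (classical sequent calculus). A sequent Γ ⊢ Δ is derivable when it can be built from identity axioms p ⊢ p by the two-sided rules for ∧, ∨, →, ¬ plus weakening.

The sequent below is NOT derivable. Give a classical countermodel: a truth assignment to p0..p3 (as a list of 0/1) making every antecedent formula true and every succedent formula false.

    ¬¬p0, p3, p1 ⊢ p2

Search for a countermodel by truth-table:
  v=0000: Γ:[¬¬p0=F, p3=F, p1=F] Δ:[p2=F] refutes=False
  v=0001: Γ:[¬¬p0=F, p3=T, p1=F] Δ:[p2=F] refutes=False
  v=0010: Γ:[¬¬p0=F, p3=F, p1=F] Δ:[p2=T] refutes=False
  v=0011: Γ:[¬¬p0=F, p3=T, p1=F] Δ:[p2=T] refutes=False
  v=0100: Γ:[¬¬p0=F, p3=F, p1=T] Δ:[p2=F] refutes=False
  v=0101: Γ:[¬¬p0=F, p3=T, p1=T] Δ:[p2=F] refutes=False
  v=0110: Γ:[¬¬p0=F, p3=F, p1=T] Δ:[p2=T] refutes=False
  v=0111: Γ:[¬¬p0=F, p3=T, p1=T] Δ:[p2=T] refutes=False
  v=1000: Γ:[¬¬p0=T, p3=F, p1=F] Δ:[p2=F] refutes=False
  v=1001: Γ:[¬¬p0=T, p3=T, p1=F] Δ:[p2=F] refutes=False
  v=1010: Γ:[¬¬p0=T, p3=F, p1=F] Δ:[p2=T] refutes=False
  v=1011: Γ:[¬¬p0=T, p3=T, p1=F] Δ:[p2=T] refutes=False
  v=1100: Γ:[¬¬p0=T, p3=F, p1=T] Δ:[p2=F] refutes=False
  v=1101: Γ:[¬¬p0=T, p3=T, p1=T] Δ:[p2=F] refutes=True  ← countermodel

Result: [1, 1, 0, 1]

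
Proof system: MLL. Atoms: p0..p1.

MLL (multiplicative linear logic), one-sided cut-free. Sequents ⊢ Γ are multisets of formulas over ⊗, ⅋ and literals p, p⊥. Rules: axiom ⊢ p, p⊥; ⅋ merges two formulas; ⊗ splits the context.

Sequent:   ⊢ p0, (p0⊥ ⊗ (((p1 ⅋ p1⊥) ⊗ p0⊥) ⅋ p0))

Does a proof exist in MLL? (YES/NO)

Derivation trace:
[⊗]  ⊢ p0, (p0⊥ ⊗ (((p1 ⅋ p1⊥) ⊗ p0⊥) ⅋ p0))
  [Ax]  ⊢ p0, p0⊥
  [⅋]  ⊢ (((p1 ⅋ p1⊥) ⊗ p0⊥) ⅋ p0)
    [⊗]  ⊢ p0, ((p1 ⅋ p1⊥) ⊗ p0⊥)
      [⅋]  ⊢ (p1 ⅋ p1⊥)
        [Ax]  ⊢ p1, p1⊥
      [Ax]  ⊢ p0, p0⊥

Result: YES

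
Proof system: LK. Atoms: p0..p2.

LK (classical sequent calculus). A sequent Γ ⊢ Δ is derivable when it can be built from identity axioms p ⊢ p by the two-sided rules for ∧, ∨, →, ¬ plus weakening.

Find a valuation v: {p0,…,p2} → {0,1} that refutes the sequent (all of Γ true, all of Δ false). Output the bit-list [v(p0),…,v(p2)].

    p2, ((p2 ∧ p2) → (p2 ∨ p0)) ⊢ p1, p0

Enumerate valuations to refute Γ ⊢ Δ:
  v=000: Γ:[p2=F, ((p2 ∧ p2) → (p2 ∨ p0))=T] Δ:[p1=F, p0=F] refutes=False
  v=001: Γ:[p2=T, ((p2 ∧ p2) → (p2 ∨ p0))=T] Δ:[p1=F, p0=F] refutes=True  ← countermodel

Result: [0, 0, 1]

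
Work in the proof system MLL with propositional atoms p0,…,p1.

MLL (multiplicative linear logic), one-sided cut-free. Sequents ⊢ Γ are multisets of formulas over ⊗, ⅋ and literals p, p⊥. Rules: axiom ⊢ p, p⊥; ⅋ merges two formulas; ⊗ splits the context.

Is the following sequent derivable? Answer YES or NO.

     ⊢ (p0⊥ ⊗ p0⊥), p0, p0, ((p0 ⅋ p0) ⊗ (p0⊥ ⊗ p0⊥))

Derivation trace:
[⊗]  ⊢ (p0⊥ ⊗ p0⊥), p0, p0, ((p0 ⅋ p0) ⊗ (p0⊥ ⊗ p0⊥))
  [⅋]  ⊢ (p0⊥ ⊗ p0⊥), (p0 ⅋ p0)
    [⊗]  ⊢ p0, p0, (p0⊥ ⊗ p0⊥)
      [Ax]  ⊢ p0, p0⊥
      [Ax]  ⊢ p0, p0⊥
  [⊗]  ⊢ p0, p0, (p0⊥ ⊗ p0⊥)
    [Ax]  ⊢ p0, p0⊥
    [Ax]  ⊢ p0, p0⊥

Result: YES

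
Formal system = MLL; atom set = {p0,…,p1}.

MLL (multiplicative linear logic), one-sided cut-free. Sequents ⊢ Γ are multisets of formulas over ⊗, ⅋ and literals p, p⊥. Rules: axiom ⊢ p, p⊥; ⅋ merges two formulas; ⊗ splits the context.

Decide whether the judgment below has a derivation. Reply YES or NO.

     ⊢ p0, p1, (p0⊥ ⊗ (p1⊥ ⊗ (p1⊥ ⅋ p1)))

Derivation trace:
[⊗]  ⊢ p0, p1, (p0⊥ ⊗ (p1⊥ ⊗ (p1⊥ ⅋ p1)))
  [Ax]  ⊢ p0, p0⊥
  [⊗]  ⊢ p1, (p1⊥ ⊗ (p1⊥ ⅋ p1))
    [Ax]  ⊢ p1, p1⊥
    [⅋]  ⊢ (p1⊥ ⅋ p1)
      [Ax]  ⊢ p1, p1⊥

Result: YES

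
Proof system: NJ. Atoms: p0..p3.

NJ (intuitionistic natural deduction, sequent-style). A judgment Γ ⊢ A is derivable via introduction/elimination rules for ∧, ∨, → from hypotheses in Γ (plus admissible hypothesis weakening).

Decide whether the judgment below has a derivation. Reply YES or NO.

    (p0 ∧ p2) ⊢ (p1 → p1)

Derivation (root first):
[Wk] (p0 ∧ p2) ⊢ (p1 → p1)
  [→I]  ⊢ (p1 → p1)
    [Ax] p1 ⊢ p1

Result: YES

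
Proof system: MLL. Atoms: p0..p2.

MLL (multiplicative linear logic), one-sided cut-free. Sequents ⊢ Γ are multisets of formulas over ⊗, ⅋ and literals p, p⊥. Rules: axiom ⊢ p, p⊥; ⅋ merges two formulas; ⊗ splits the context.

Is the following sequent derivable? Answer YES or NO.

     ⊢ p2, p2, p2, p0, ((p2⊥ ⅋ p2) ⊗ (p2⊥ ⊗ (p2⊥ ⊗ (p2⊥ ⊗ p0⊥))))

Proof tree:
[⊗]  ⊢ p2, p2, p2, p0, ((p2⊥ ⅋ p2) ⊗ (p2⊥ ⊗ (p2⊥ ⊗ (p2⊥ ⊗ p0⊥))))
  [⅋]  ⊢ (p2⊥ ⅋ p2)
    [Ax]  ⊢ p2, p2⊥
  [⊗]  ⊢ p2, p2, p2, p0, (p2⊥ ⊗ (p2⊥ ⊗ (p2⊥ ⊗ p0⊥)))
    [Ax]  ⊢ p2, p2⊥
    [⊗]  ⊢ p2, p2, p0, (p2⊥ ⊗ (p2⊥ ⊗ p0⊥))
      [Ax]  ⊢ p2, p2⊥
      [⊗]  ⊢ p2, p0, (p2⊥ ⊗ p0⊥)
        [Ax]  ⊢ p2, p2⊥
        [Ax]  ⊢ p0, p0⊥

Result: YES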